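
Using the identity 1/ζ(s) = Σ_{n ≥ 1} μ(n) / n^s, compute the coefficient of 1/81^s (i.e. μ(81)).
μ(81) = 0

Factor n = 81 = 3^4. μ(n) = 0 if any exponent ≥ 2 (not squarefree); otherwise μ(n) = (−1)^{ω(n)} where ω(n) is the number of distinct prime factors. Applying: μ(81) = 0.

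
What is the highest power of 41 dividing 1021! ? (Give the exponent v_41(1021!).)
v_41(1021!) = 24

Legendre's formula: v_p(n!) = Σ_{k ≥ 1} ⌊n / p^k⌋. For p = 41, n = 1021, the terms are:
  ⌊1021/41^1⌋ = ⌊1021/41⌋ = 24
(the next term ⌊1021/41^2⌋ = 0, terminating the sum). Summing: v_41(1021!) = 24 = 24.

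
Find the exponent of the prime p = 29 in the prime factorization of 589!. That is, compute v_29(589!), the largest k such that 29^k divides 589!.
v_29(589!) = 20

Legendre's formula: v_p(n!) = Σ_{k ≥ 1} ⌊n / p^k⌋. For p = 29, n = 589, the terms are:
  ⌊589/29^1⌋ = ⌊589/29⌋ = 20
(the next term ⌊589/29^2⌋ = 0, terminating the sum). Summing: v_29(589!) = 20 = 20.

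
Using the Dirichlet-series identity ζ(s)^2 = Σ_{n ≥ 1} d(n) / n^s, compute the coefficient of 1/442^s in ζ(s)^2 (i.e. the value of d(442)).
d(442) = 8

ζ(s)^2 = (Σ 1/m^s)(Σ 1/k^s). The coefficient of 1/n^s in the product is the number of ordered pairs (m, k) with mk = n, which equals d(n). For n = 442, divisors are [1, 2, 13, 17, 26, 34, 221, 442], so d(442) = 8.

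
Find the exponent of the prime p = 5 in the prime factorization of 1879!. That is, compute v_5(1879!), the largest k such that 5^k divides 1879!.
v_5(1879!) = 468

Legendre's formula: v_p(n!) = Σ_{k ≥ 1} ⌊n / p^k⌋. For p = 5, n = 1879, the terms are:
  ⌊1879/5^1⌋ = ⌊1879/5⌋ = 375
  ⌊1879/5^2⌋ = ⌊1879/25⌋ = 75
  ⌊1879/5^3⌋ = ⌊1879/125⌋ = 15
  ⌊1879/5^4⌋ = ⌊1879/625⌋ = 3
(the next term ⌊1879/5^5⌋ = 0, terminating the sum). Summing: v_5(1879!) = 375 + 75 + 15 + 3 = 468.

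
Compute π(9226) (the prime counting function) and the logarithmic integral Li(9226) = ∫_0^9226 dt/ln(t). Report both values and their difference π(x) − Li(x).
π(9226) = 1143;  Li(9226) ≈ 1161.74;  π(x) − Li(x) ≈ -18.74.

Direct count of primes ≤ 9226 gives π(9226) = 1143. Numerical evaluation of the logarithmic integral gives Li(9226) ≈ 1161.74. The difference π(x) − Li(x) ≈ -18.74 is typically negative for small/moderate x (Li(x) overestimates), though Littlewood's theorem shows this sign changes infinitely often.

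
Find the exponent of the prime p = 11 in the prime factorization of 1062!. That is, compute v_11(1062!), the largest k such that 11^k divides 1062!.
v_11(1062!) = 104

Legendre's formula: v_p(n!) = Σ_{k ≥ 1} ⌊n / p^k⌋. For p = 11, n = 1062, the terms are:
  ⌊1062/11^1⌋ = ⌊1062/11⌋ = 96
  ⌊1062/11^2⌋ = ⌊1062/121⌋ = 8
(the next term ⌊1062/11^3⌋ = 0, terminating the sum). Summing: v_11(1062!) = 96 + 8 = 104.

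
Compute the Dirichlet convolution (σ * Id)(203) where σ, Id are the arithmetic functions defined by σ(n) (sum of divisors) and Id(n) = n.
(σ * Id)(203) = 885

Divisors of 203: [1, 7, 29, 203]. For each d | 203:
  d = 1: σ(1) · Id(203/1) = 1 · 203 = 203
  d = 7: σ(7) · Id(203/7) = 8 · 29 = 232
  d = 29: σ(29) · Id(203/29) = 30 · 7 = 210
  d = 203: σ(203) · Id(203/203) = 240 · 1 = 240
Summing: (σ * Id)(203) = 203 + 232 + 210 + 240 = 885.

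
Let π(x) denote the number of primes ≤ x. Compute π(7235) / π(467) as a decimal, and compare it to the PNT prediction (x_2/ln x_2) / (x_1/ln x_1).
π(7235)/π(467) = 924/91 ≈ 10.1538;  PNT prediction ≈ 10.7151.

π(467) = 91 and π(7235) = 924, so π(7235)/π(467) ≈ 10.1538. The PNT-predicted ratio is (7235/ln(7235)) / (467/ln(467)) ≈ 10.7151. The two agree to within a few percent, as expected.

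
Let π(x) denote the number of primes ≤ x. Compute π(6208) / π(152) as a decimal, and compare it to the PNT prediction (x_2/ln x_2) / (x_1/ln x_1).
π(6208)/π(152) = 807/36 ≈ 22.4167;  PNT prediction ≈ 23.4939.

π(152) = 36 and π(6208) = 807, so π(6208)/π(152) ≈ 22.4167. The PNT-predicted ratio is (6208/ln(6208)) / (152/ln(152)) ≈ 23.4939. The two agree to within a few percent, as expected.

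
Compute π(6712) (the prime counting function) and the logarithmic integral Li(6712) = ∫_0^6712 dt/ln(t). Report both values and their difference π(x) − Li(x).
π(6712) = 866;  Li(6712) ≈ 881.72;  π(x) − Li(x) ≈ -15.72.

Direct count of primes ≤ 6712 gives π(6712) = 866. Numerical evaluation of the logarithmic integral gives Li(6712) ≈ 881.72. The difference π(x) − Li(x) ≈ -15.72 is typically negative for small/moderate x (Li(x) overestimates), though Littlewood's theorem shows this sign changes infinitely often.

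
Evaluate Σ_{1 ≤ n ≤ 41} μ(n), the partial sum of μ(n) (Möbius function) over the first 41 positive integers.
Σ_{n ≤ 41} μ(n) = -1

Compute μ(n) for each 1 ≤ n ≤ 41: μ(1) = 1, μ(2) = -1, μ(3) = -1, μ(4) = 0, μ(5) = -1, μ(6) = 1, μ(7) = -1, μ(8) = 0, μ(9) = 0, μ(10) = 1, μ(11) = -1, μ(12) = 0, μ(13) = -1, μ(14) = 1, μ(15) = 1, μ(16) = 0, μ(17) = -1, μ(18) = 0, μ(19) = -1, μ(20) = 0, μ(21) = 1, μ(22) = 1, μ(23) = -1, μ(24) = 0, μ(25) = 0, μ(26) = 1, μ(27) = 0, μ(28) = 0, μ(29) = -1, μ(30) = -1, μ(31) = -1, μ(32) = 0, μ(33) = 1, μ(34) = 1, μ(35) = 1, μ(36) = 0, μ(37) = -1, μ(38) = 1, μ(39) = 1, μ(40) = 0, μ(41) = -1. Summing all 41 values: -1. (Mertens function M(x) = Σ_{n ≤ x} μ(n); on average M(x) should be small (PNT ⟺ M(x) = o(x)).)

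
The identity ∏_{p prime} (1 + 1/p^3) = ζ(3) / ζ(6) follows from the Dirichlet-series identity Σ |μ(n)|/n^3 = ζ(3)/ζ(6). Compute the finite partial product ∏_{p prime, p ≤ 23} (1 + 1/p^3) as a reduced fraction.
∏ = 16117288424681472/13642976755448975

The primes p ≤ 23 are [2, 3, 5, 7, 11, 13, 17, 19, 23]. For each, (1 + 1/p^3) = (p^3 + 1)/p^3. Multiplying these fractions over p ∈ [2, 3, 5, 7, 11, 13, 17, 19, 23] gives 16117288424681472/13642976755448975. (In the limit P → ∞ this tends to ζ(3)/ζ(6).)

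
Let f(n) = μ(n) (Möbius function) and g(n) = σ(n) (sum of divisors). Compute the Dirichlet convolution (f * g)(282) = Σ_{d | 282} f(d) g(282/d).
(μ * σ)(282) = 282

Divisors of 282: [1, 2, 3, 6, 47, 94, 141, 282]. For each d | 282:
  d = 1: μ(1) · σ(282/1) = 1 · 576 = 576
  d = 2: μ(2) · σ(282/2) = -1 · 192 = -192
  d = 3: μ(3) · σ(282/3) = -1 · 144 = -144
  d = 6: μ(6) · σ(282/6) = 1 · 48 = 48
  d = 47: μ(47) · σ(282/47) = -1 · 12 = -12
  d = 94: μ(94) · σ(282/94) = 1 · 4 = 4
  d = 141: μ(141) · σ(282/141) = 1 · 3 = 3
  d = 282: μ(282) · σ(282/282) = -1 · 1 = -1
Summing: (μ * σ)(282) = 576 + -192 + -144 + 48 + -12 + 4 + 3 + -1 = 282.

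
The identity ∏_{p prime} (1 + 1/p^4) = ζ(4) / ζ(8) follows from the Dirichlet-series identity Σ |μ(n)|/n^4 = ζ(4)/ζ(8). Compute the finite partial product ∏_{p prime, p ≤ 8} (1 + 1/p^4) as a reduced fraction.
∏ = 262011361/243101250

The primes p ≤ 8 are [2, 3, 5, 7]. For each, (1 + 1/p^4) = (p^4 + 1)/p^4. Multiplying these fractions over p ∈ [2, 3, 5, 7] gives 262011361/243101250. (In the limit P → ∞ this tends to ζ(4)/ζ(8).)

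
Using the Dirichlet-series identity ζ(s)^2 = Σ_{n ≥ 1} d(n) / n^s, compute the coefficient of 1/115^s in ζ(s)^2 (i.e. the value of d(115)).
d(115) = 4

ζ(s)^2 = (Σ 1/m^s)(Σ 1/k^s). The coefficient of 1/n^s in the product is the number of ordered pairs (m, k) with mk = n, which equals d(n). For n = 115, divisors are [1, 5, 23, 115], so d(115) = 4.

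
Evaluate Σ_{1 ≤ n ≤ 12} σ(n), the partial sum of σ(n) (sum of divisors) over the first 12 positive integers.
Σ_{n ≤ 12} σ(n) = 127

Compute σ(n) for each 1 ≤ n ≤ 12: σ(1) = 1, σ(2) = 3, σ(3) = 4, σ(4) = 7, σ(5) = 6, σ(6) = 12, σ(7) = 8, σ(8) = 15, σ(9) = 13, σ(10) = 18, σ(11) = 12, σ(12) = 28. Summing all 12 values: 127. (Average order: Σ_{n ≤ x} σ(n) ~ (π²/12) x². For x = 12, (π²/12)·12² ≈ 118.44.)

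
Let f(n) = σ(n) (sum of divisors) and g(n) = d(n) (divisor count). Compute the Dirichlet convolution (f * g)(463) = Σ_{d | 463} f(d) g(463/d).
(σ * d)(463) = 466

Divisors of 463: [1, 463]. For each d | 463:
  d = 1: σ(1) · d(463/1) = 1 · 2 = 2
  d = 463: σ(463) · d(463/463) = 464 · 1 = 464
Summing: (σ * d)(463) = 2 + 464 = 466.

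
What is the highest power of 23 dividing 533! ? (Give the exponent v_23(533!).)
v_23(533!) = 24

Legendre's formula: v_p(n!) = Σ_{k ≥ 1} ⌊n / p^k⌋. For p = 23, n = 533, the terms are:
  ⌊533/23^1⌋ = ⌊533/23⌋ = 23
  ⌊533/23^2⌋ = ⌊533/529⌋ = 1
(the next term ⌊533/23^3⌋ = 0, terminating the sum). Summing: v_23(533!) = 23 + 1 = 24.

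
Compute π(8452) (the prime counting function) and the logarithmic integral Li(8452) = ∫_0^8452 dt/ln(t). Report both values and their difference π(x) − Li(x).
π(8452) = 1057;  Li(8452) ≈ 1076.56;  π(x) − Li(x) ≈ -19.56.

Direct count of primes ≤ 8452 gives π(8452) = 1057. Numerical evaluation of the logarithmic integral gives Li(8452) ≈ 1076.56. The difference π(x) − Li(x) ≈ -19.56 is typically negative for small/moderate x (Li(x) overestimates), though Littlewood's theorem shows this sign changes infinitely often.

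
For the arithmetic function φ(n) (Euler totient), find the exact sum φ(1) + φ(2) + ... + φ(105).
Σ_{n ≤ 105} φ(n) = 3374

Compute φ(n) for each 1 ≤ n ≤ 105: φ(1) = 1, φ(2) = 1, φ(3) = 2, φ(4) = 2, φ(5) = 4, φ(6) = 2, φ(7) = 6, φ(8) = 4, φ(9) = 6, φ(10) = 4, φ(11) = 10, φ(12) = 4, φ(13) = 12, φ(14) = 6, φ(15) = 8, φ(16) = 8, φ(17) = 16, φ(18) = 6, φ(19) = 18, φ(20) = 8, φ(21) = 12, φ(22) = 10, φ(23) = 22, φ(24) = 8, φ(25) = 20, φ(26) = 12, φ(27) = 18, φ(28) = 12, φ(29) = 28, φ(30) = 8, φ(31) = 30, φ(32) = 16, φ(33) = 20, φ(34) = 16, φ(35) = 24, φ(36) = 12, φ(37) = 36, φ(38) = 18, φ(39) = 24, φ(40) = 16, φ(41) = 40, φ(42) = 12, φ(43) = 42, φ(44) = 20, φ(45) = 24, φ(46) = 22, φ(47) = 46, φ(48) = 16, φ(49) = 42, φ(50) = 20, φ(51) = 32, φ(52) = 24, φ(53) = 52, φ(54) = 18, φ(55) = 40, φ(56) = 24, φ(57) = 36, φ(58) = 28, φ(59) = 58, φ(60) = 16, φ(61) = 60, φ(62) = 30, φ(63) = 36, φ(64) = 32, φ(65) = 48, φ(66) = 20, φ(67) = 66, φ(68) = 32, φ(69) = 44, φ(70) = 24, φ(71) = 70, φ(72) = 24, φ(73) = 72, φ(74) = 36, φ(75) = 40, φ(76) = 36, φ(77) = 60, φ(78) = 24, φ(79) = 78, φ(80) = 32, φ(81) = 54, φ(82) = 40, φ(83) = 82, φ(84) = 24, φ(85) = 64, φ(86) = 42, φ(87) = 56, φ(88) = 40, φ(89) = 88, φ(90) = 24, φ(91) = 72, φ(92) = 44, φ(93) = 60, φ(94) = 46, φ(95) = 72, φ(96) = 32, φ(97) = 96, φ(98) = 42, φ(99) = 60, φ(100) = 40, φ(101) = 100, φ(102) = 32, φ(103) = 102, φ(104) = 48, φ(105) = 48. Summing all 105 values: 3374. (Average order: Σ_{n ≤ x} φ(n) ~ (3/π²) x². For x = 105, (3/π²)·105² ≈ 3351.20.)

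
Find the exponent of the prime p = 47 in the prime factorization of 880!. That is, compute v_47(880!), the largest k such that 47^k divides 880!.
v_47(880!) = 18

Legendre's formula: v_p(n!) = Σ_{k ≥ 1} ⌊n / p^k⌋. For p = 47, n = 880, the terms are:
  ⌊880/47^1⌋ = ⌊880/47⌋ = 18
(the next term ⌊880/47^2⌋ = 0, terminating the sum). Summing: v_47(880!) = 18 = 18.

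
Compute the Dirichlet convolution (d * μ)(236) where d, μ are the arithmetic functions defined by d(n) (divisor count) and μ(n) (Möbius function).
(d * μ)(236) = 1

Divisors of 236: [1, 2, 4, 59, 118, 236]. For each d | 236:
  d = 1: d(1) · μ(236/1) = 1 · 0 = 0
  d = 2: d(2) · μ(236/2) = 2 · 1 = 2
  d = 4: d(4) · μ(236/4) = 3 · -1 = -3
  d = 59: d(59) · μ(236/59) = 2 · 0 = 0
  d = 118: d(118) · μ(236/118) = 4 · -1 = -4
  d = 236: d(236) · μ(236/236) = 6 · 1 = 6
Summing: (d * μ)(236) = 0 + 2 + -3 + 0 + -4 + 6 = 1.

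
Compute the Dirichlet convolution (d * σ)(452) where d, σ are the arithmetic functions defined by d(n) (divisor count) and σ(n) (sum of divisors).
(d * σ)(452) = 1856

Divisors of 452: [1, 2, 4, 113, 226, 452]. For each d | 452:
  d = 1: d(1) · σ(452/1) = 1 · 798 = 798
  d = 2: d(2) · σ(452/2) = 2 · 342 = 684
  d = 4: d(4) · σ(452/4) = 3 · 114 = 342
  d = 113: d(113) · σ(452/113) = 2 · 7 = 14
  d = 226: d(226) · σ(452/226) = 4 · 3 = 12
  d = 452: d(452) · σ(452/452) = 6 · 1 = 6
Summing: (d * σ)(452) = 798 + 684 + 342 + 14 + 12 + 6 = 1856.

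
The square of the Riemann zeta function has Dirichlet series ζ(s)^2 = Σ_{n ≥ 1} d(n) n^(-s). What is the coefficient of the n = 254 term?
d(254) = 4

ζ(s)^2 = (Σ 1/m^s)(Σ 1/k^s). The coefficient of 1/n^s in the product is the number of ordered pairs (m, k) with mk = n, which equals d(n). For n = 254, divisors are [1, 2, 127, 254], so d(254) = 4.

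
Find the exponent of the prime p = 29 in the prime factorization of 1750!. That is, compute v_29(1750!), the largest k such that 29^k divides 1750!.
v_29(1750!) = 62

Legendre's formula: v_p(n!) = Σ_{k ≥ 1} ⌊n / p^k⌋. For p = 29, n = 1750, the terms are:
  ⌊1750/29^1⌋ = ⌊1750/29⌋ = 60
  ⌊1750/29^2⌋ = ⌊1750/841⌋ = 2
(the next term ⌊1750/29^3⌋ = 0, terminating the sum). Summing: v_29(1750!) = 60 + 2 = 62.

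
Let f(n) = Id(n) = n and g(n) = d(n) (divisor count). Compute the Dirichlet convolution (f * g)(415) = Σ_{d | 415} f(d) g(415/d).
(Id * d)(415) = 595

Divisors of 415: [1, 5, 83, 415]. For each d | 415:
  d = 1: Id(1) · d(415/1) = 1 · 4 = 4
  d = 5: Id(5) · d(415/5) = 5 · 2 = 10
  d = 83: Id(83) · d(415/83) = 83 · 2 = 166
  d = 415: Id(415) · d(415/415) = 415 · 1 = 415
Summing: (Id * d)(415) = 4 + 10 + 166 + 415 = 595.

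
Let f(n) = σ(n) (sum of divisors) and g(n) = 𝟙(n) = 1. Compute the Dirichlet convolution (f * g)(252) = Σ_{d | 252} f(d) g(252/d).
(σ * 𝟙)(252) = 1782

Divisors of 252: [1, 2, 3, 4, 6, 7, 9, 12, 14, 18, 21, 28, 36, 42, 63, 84, 126, 252]. For each d | 252:
  d = 1: σ(1) · 𝟙(252/1) = 1 · 1 = 1
  d = 2: σ(2) · 𝟙(252/2) = 3 · 1 = 3
  d = 3: σ(3) · 𝟙(252/3) = 4 · 1 = 4
  d = 4: σ(4) · 𝟙(252/4) = 7 · 1 = 7
  d = 6: σ(6) · 𝟙(252/6) = 12 · 1 = 12
  d = 7: σ(7) · 𝟙(252/7) = 8 · 1 = 8
  d = 9: σ(9) · 𝟙(252/9) = 13 · 1 = 13
  d = 12: σ(12) · 𝟙(252/12) = 28 · 1 = 28
  d = 14: σ(14) · 𝟙(252/14) = 24 · 1 = 24
  d = 18: σ(18) · 𝟙(252/18) = 39 · 1 = 39
  d = 21: σ(21) · 𝟙(252/21) = 32 · 1 = 32
  d = 28: σ(28) · 𝟙(252/28) = 56 · 1 = 56
  d = 36: σ(36) · 𝟙(252/36) = 91 · 1 = 91
  d = 42: σ(42) · 𝟙(252/42) = 96 · 1 = 96
  d = 63: σ(63) · 𝟙(252/63) = 104 · 1 = 104
  d = 84: σ(84) · 𝟙(252/84) = 224 · 1 = 224
  d = 126: σ(126) · 𝟙(252/126) = 312 · 1 = 312
  d = 252: σ(252) · 𝟙(252/252) = 728 · 1 = 728
Summing: (σ * 𝟙)(252) = 1 + 3 + 4 + 7 + 12 + 8 + 13 + 28 + 24 + 39 + 32 + 56 + 91 + 96 + 104 + 224 + 312 + 728 = 1782.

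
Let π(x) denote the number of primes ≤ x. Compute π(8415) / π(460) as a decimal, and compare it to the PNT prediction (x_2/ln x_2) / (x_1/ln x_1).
π(8415)/π(460) = 1051/88 ≈ 11.9432;  PNT prediction ≈ 12.4103.

π(460) = 88 and π(8415) = 1051, so π(8415)/π(460) ≈ 11.9432. The PNT-predicted ratio is (8415/ln(8415)) / (460/ln(460)) ≈ 12.4103. The two agree to within a few percent, as expected.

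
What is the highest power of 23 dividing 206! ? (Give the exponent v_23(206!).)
v_23(206!) = 8

Legendre's formula: v_p(n!) = Σ_{k ≥ 1} ⌊n / p^k⌋. For p = 23, n = 206, the terms are:
  ⌊206/23^1⌋ = ⌊206/23⌋ = 8
(the next term ⌊206/23^2⌋ = 0, terminating the sum). Summing: v_23(206!) = 8 = 8.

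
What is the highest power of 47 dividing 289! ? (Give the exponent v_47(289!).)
v_47(289!) = 6

Legendre's formula: v_p(n!) = Σ_{k ≥ 1} ⌊n / p^k⌋. For p = 47, n = 289, the terms are:
  ⌊289/47^1⌋ = ⌊289/47⌋ = 6
(the next term ⌊289/47^2⌋ = 0, terminating the sum). Summing: v_47(289!) = 6 = 6.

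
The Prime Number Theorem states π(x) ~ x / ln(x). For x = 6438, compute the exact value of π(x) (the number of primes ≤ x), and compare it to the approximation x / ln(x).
π(6438) = 836;  x/ln(x) ≈ 734.10;  relative error ≈ 12.19%.

Directly count primes up to 6438: π(6438) = 836. The PNT approximation gives 6438/ln(6438) ≈ 6438/8.76997 ≈ 734.10. Relative error (π(x) − x/ln(x)) / π(x) ≈ 12.19%; the approximation is known to undercount slightly (Li(x) is a better estimate).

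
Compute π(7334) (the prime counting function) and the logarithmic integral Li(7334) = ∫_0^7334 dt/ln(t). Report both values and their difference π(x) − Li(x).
π(7334) = 935;  Li(7334) ≈ 951.96;  π(x) − Li(x) ≈ -16.96.

Direct count of primes ≤ 7334 gives π(7334) = 935. Numerical evaluation of the logarithmic integral gives Li(7334) ≈ 951.96. The difference π(x) − Li(x) ≈ -16.96 is typically negative for small/moderate x (Li(x) overestimates), though Littlewood's theorem shows this sign changes infinitely often.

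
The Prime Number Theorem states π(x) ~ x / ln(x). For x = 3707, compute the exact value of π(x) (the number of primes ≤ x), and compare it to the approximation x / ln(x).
π(3707) = 517;  x/ln(x) ≈ 451.08;  relative error ≈ 12.75%.

Directly count primes up to 3707: π(3707) = 517. The PNT approximation gives 3707/ln(3707) ≈ 3707/8.21798 ≈ 451.08. Relative error (π(x) − x/ln(x)) / π(x) ≈ 12.75%; the approximation is known to undercount slightly (Li(x) is a better estimate).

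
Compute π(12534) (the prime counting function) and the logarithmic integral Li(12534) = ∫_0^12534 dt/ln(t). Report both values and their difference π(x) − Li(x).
π(12534) = 1496;  Li(12534) ≈ 1517.82;  π(x) − Li(x) ≈ -21.82.

Direct count of primes ≤ 12534 gives π(12534) = 1496. Numerical evaluation of the logarithmic integral gives Li(12534) ≈ 1517.82. The difference π(x) − Li(x) ≈ -21.82 is typically negative for small/moderate x (Li(x) overestimates), though Littlewood's theorem shows this sign changes infinitely often.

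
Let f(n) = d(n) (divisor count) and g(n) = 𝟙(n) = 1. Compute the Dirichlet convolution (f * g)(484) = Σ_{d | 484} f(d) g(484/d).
(d * 𝟙)(484) = 36

Divisors of 484: [1, 2, 4, 11, 22, 44, 121, 242, 484]. For each d | 484:
  d = 1: d(1) · 𝟙(484/1) = 1 · 1 = 1
  d = 2: d(2) · 𝟙(484/2) = 2 · 1 = 2
  d = 4: d(4) · 𝟙(484/4) = 3 · 1 = 3
  d = 11: d(11) · 𝟙(484/11) = 2 · 1 = 2
  d = 22: d(22) · 𝟙(484/22) = 4 · 1 = 4
  d = 44: d(44) · 𝟙(484/44) = 6 · 1 = 6
  d = 121: d(121) · 𝟙(484/121) = 3 · 1 = 3
  d = 242: d(242) · 𝟙(484/242) = 6 · 1 = 6
  d = 484: d(484) · 𝟙(484/484) = 9 · 1 = 9
Summing: (d * 𝟙)(484) = 1 + 2 + 3 + 2 + 4 + 6 + 3 + 6 + 9 = 36.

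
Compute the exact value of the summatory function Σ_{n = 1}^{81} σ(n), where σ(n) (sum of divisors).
Σ_{n ≤ 81} σ(n) = 5435

Compute σ(n) for each 1 ≤ n ≤ 81: σ(1) = 1, σ(2) = 3, σ(3) = 4, σ(4) = 7, σ(5) = 6, σ(6) = 12, σ(7) = 8, σ(8) = 15, σ(9) = 13, σ(10) = 18, σ(11) = 12, σ(12) = 28, σ(13) = 14, σ(14) = 24, σ(15) = 24, σ(16) = 31, σ(17) = 18, σ(18) = 39, σ(19) = 20, σ(20) = 42, σ(21) = 32, σ(22) = 36, σ(23) = 24, σ(24) = 60, σ(25) = 31, σ(26) = 42, σ(27) = 40, σ(28) = 56, σ(29) = 30, σ(30) = 72, σ(31) = 32, σ(32) = 63, σ(33) = 48, σ(34) = 54, σ(35) = 48, σ(36) = 91, σ(37) = 38, σ(38) = 60, σ(39) = 56, σ(40) = 90, σ(41) = 42, σ(42) = 96, σ(43) = 44, σ(44) = 84, σ(45) = 78, σ(46) = 72, σ(47) = 48, σ(48) = 124, σ(49) = 57, σ(50) = 93, σ(51) = 72, σ(52) = 98, σ(53) = 54, σ(54) = 120, σ(55) = 72, σ(56) = 120, σ(57) = 80, σ(58) = 90, σ(59) = 60, σ(60) = 168, σ(61) = 62, σ(62) = 96, σ(63) = 104, σ(64) = 127, σ(65) = 84, σ(66) = 144, σ(67) = 68, σ(68) = 126, σ(69) = 96, σ(70) = 144, σ(71) = 72, σ(72) = 195, σ(73) = 74, σ(74) = 114, σ(75) = 124, σ(76) = 140, σ(77) = 96, σ(78) = 168, σ(79) = 80, σ(80) = 186, σ(81) = 121. Summing all 81 values: 5435. (Average order: Σ_{n ≤ x} σ(n) ~ (π²/12) x². For x = 81, (π²/12)·81² ≈ 5396.21.)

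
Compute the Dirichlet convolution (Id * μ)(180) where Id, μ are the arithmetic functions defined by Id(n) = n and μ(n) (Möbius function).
(Id * μ)(180) = 48

Divisors of 180: [1, 2, 3, 4, 5, 6, 9, 10, 12, 15, 18, 20, 30, 36, 45, 60, 90, 180]. For each d | 180:
  d = 1: Id(1) · μ(180/1) = 1 · 0 = 0
  d = 2: Id(2) · μ(180/2) = 2 · 0 = 0
  d = 3: Id(3) · μ(180/3) = 3 · 0 = 0
  d = 4: Id(4) · μ(180/4) = 4 · 0 = 0
  d = 5: Id(5) · μ(180/5) = 5 · 0 = 0
  d = 6: Id(6) · μ(180/6) = 6 · -1 = -6
  d = 9: Id(9) · μ(180/9) = 9 · 0 = 0
  d = 10: Id(10) · μ(180/10) = 10 · 0 = 0
  d = 12: Id(12) · μ(180/12) = 12 · 1 = 12
  d = 15: Id(15) · μ(180/15) = 15 · 0 = 0
  d = 18: Id(18) · μ(180/18) = 18 · 1 = 18
  d = 20: Id(20) · μ(180/20) = 20 · 0 = 0
  d = 30: Id(30) · μ(180/30) = 30 · 1 = 30
  d = 36: Id(36) · μ(180/36) = 36 · -1 = -36
  d = 45: Id(45) · μ(180/45) = 45 · 0 = 0
  d = 60: Id(60) · μ(180/60) = 60 · -1 = -60
  d = 90: Id(90) · μ(180/90) = 90 · -1 = -90
  d = 180: Id(180) · μ(180/180) = 180 · 1 = 180
Summing: (Id * μ)(180) = 0 + 0 + 0 + 0 + 0 + -6 + 0 + 0 + 12 + 0 + 18 + 0 + 30 + -36 + 0 + -60 + -90 + 180 = 48.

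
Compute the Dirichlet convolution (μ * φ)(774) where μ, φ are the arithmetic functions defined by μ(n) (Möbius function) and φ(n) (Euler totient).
(μ * φ)(774) = 0

Divisors of 774: [1, 2, 3, 6, 9, 18, 43, 86, 129, 258, 387, 774]. For each d | 774:
  d = 1: μ(1) · φ(774/1) = 1 · 252 = 252
  d = 2: μ(2) · φ(774/2) = -1 · 252 = -252
  d = 3: μ(3) · φ(774/3) = -1 · 84 = -84
  d = 6: μ(6) · φ(774/6) = 1 · 84 = 84
  d = 9: μ(9) · φ(774/9) = 0 · 42 = 0
  d = 18: μ(18) · φ(774/18) = 0 · 42 = 0
  d = 43: μ(43) · φ(774/43) = -1 · 6 = -6
  d = 86: μ(86) · φ(774/86) = 1 · 6 = 6
  d = 129: μ(129) · φ(774/129) = 1 · 2 = 2
  d = 258: μ(258) · φ(774/258) = -1 · 2 = -2
  d = 387: μ(387) · φ(774/387) = 0 · 1 = 0
  d = 774: μ(774) · φ(774/774) = 0 · 1 = 0
Summing: (μ * φ)(774) = 252 + -252 + -84 + 84 + 0 + 0 + -6 + 6 + 2 + -2 + 0 + 0 = 0.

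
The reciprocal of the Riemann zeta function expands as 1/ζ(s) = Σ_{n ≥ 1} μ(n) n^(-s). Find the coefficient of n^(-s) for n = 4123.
μ(4123) = -1

Factor n = 4123 = 7 · 19 · 31. μ(n) = 0 if any exponent ≥ 2 (not squarefree); otherwise μ(n) = (−1)^{ω(n)} where ω(n) is the number of distinct prime factors. Applying: μ(4123) = -1.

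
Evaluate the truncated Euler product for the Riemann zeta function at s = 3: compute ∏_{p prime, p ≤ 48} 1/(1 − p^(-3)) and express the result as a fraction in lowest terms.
∏ = 1417934272824755236225375034446860319/1179638474528270622029363943840940032

The primes p ≤ 48 are [2, 3, 5, 7, 11, 13, 17, 19, 23, 29, 31, 37, 41, 43, 47]. For each prime, (1 − 1/p^3)^(-1) = p^3 / (p^3 − 1). The product is (1 − 1/2^3)^(-1), (1 − 1/3^3)^(-1), (1 − 1/5^3)^(-1), (1 − 1/7^3)^(-1), (1 − 1/11^3)^(-1), (1 − 1/13^3)^(-1), (1 − 1/17^3)^(-1), (1 − 1/19^3)^(-1), (1 − 1/23^3)^(-1), (1 − 1/29^3)^(-1), (1 − 1/31^3)^(-1), (1 − 1/37^3)^(-1), (1 − 1/41^3)^(-1), (1 − 1/43^3)^(-1), (1 − 1/47^3)^(-1) = ∏ p^3 / (p^3 − 1) = 1417934272824755236225375034446860319/1179638474528270622029363943840940032.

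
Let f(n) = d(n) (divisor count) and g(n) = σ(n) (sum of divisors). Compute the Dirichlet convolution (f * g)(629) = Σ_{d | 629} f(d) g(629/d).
(d * σ)(629) = 800

Divisors of 629: [1, 17, 37, 629]. For each d | 629:
  d = 1: d(1) · σ(629/1) = 1 · 684 = 684
  d = 17: d(17) · σ(629/17) = 2 · 38 = 76
  d = 37: d(37) · σ(629/37) = 2 · 18 = 36
  d = 629: d(629) · σ(629/629) = 4 · 1 = 4
Summing: (d * σ)(629) = 684 + 76 + 36 + 4 = 800.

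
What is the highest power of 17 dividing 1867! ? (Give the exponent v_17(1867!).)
v_17(1867!) = 115

Legendre's formula: v_p(n!) = Σ_{k ≥ 1} ⌊n / p^k⌋. For p = 17, n = 1867, the terms are:
  ⌊1867/17^1⌋ = ⌊1867/17⌋ = 109
  ⌊1867/17^2⌋ = ⌊1867/289⌋ = 6
(the next term ⌊1867/17^3⌋ = 0, terminating the sum). Summing: v_17(1867!) = 109 + 6 = 115.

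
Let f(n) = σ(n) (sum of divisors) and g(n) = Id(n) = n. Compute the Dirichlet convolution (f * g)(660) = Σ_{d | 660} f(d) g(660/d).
(σ * Id)(660) = 30107

Divisors of 660: [1, 2, 3, 4, 5, 6, 10, 11, 12, 15, 20, 22, 30, 33, 44, 55, 60, 66, 110, 132, 165, 220, 330, 660]. For each d | 660:
  d = 1: σ(1) · Id(660/1) = 1 · 660 = 660
  d = 2: σ(2) · Id(660/2) = 3 · 330 = 990
  d = 3: σ(3) · Id(660/3) = 4 · 220 = 880
  d = 4: σ(4) · Id(660/4) = 7 · 165 = 1155
  d = 5: σ(5) · Id(660/5) = 6 · 132 = 792
  d = 6: σ(6) · Id(660/6) = 12 · 110 = 1320
  d = 10: σ(10) · Id(660/10) = 18 · 66 = 1188
  d = 11: σ(11) · Id(660/11) = 12 · 60 = 720
  d = 12: σ(12) · Id(660/12) = 28 · 55 = 1540
  d = 15: σ(15) · Id(660/15) = 24 · 44 = 1056
  d = 20: σ(20) · Id(660/20) = 42 · 33 = 1386
  d = 22: σ(22) · Id(660/22) = 36 · 30 = 1080
  d = 30: σ(30) · Id(660/30) = 72 · 22 = 1584
  d = 33: σ(33) · Id(660/33) = 48 · 20 = 960
  d = 44: σ(44) · Id(660/44) = 84 · 15 = 1260
  d = 55: σ(55) · Id(660/55) = 72 · 12 = 864
  d = 60: σ(60) · Id(660/60) = 168 · 11 = 1848
  d = 66: σ(66) · Id(660/66) = 144 · 10 = 1440
  d = 110: σ(110) · Id(660/110) = 216 · 6 = 1296
  d = 132: σ(132) · Id(660/132) = 336 · 5 = 1680
  d = 165: σ(165) · Id(660/165) = 288 · 4 = 1152
  d = 220: σ(220) · Id(660/220) = 504 · 3 = 1512
  d = 330: σ(330) · Id(660/330) = 864 · 2 = 1728
  d = 660: σ(660) · Id(660/660) = 2016 · 1 = 2016
Summing: (σ * Id)(660) = 660 + 990 + 880 + 1155 + 792 + 1320 + 1188 + 720 + 1540 + 1056 + 1386 + 1080 + 1584 + 960 + 1260 + 864 + 1848 + 1440 + 1296 + 1680 + 1152 + 1512 + 1728 + 2016 = 30107.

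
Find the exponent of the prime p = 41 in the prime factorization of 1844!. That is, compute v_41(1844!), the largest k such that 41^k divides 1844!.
v_41(1844!) = 45

Legendre's formula: v_p(n!) = Σ_{k ≥ 1} ⌊n / p^k⌋. For p = 41, n = 1844, the terms are:
  ⌊1844/41^1⌋ = ⌊1844/41⌋ = 44
  ⌊1844/41^2⌋ = ⌊1844/1681⌋ = 1
(the next term ⌊1844/41^3⌋ = 0, terminating the sum). Summing: v_41(1844!) = 44 + 1 = 45.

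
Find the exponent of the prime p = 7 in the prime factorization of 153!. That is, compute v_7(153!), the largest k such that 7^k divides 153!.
v_7(153!) = 24

Legendre's formula: v_p(n!) = Σ_{k ≥ 1} ⌊n / p^k⌋. For p = 7, n = 153, the terms are:
  ⌊153/7^1⌋ = ⌊153/7⌋ = 21
  ⌊153/7^2⌋ = ⌊153/49⌋ = 3
(the next term ⌊153/7^3⌋ = 0, terminating the sum). Summing: v_7(153!) = 21 + 3 = 24.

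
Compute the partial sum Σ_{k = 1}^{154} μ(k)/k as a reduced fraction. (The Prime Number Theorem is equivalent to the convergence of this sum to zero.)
Σ μ(k)/k = 774925721037986124275366676266697490065342673242708598/5364750833138837555449767529261714317873456270532298668855

Values of μ(k) for 1 ≤ k ≤ 154: μ(1) = 1, μ(2) = -1, μ(3) = -1, μ(5) = -1, μ(6) = 1, μ(7) = -1, μ(10) = 1, μ(11) = -1, μ(13) = -1, μ(14) = 1, μ(15) = 1, μ(17) = -1, μ(19) = -1, μ(21) = 1, μ(22) = 1, μ(23) = -1, μ(26) = 1, μ(29) = -1, μ(30) = -1, μ(31) = -1, μ(33) = 1, μ(34) = 1, μ(35) = 1, μ(37) = -1, μ(38) = 1, μ(39) = 1, μ(41) = -1, μ(42) = -1, μ(43) = -1, μ(46) = 1, μ(47) = -1, μ(51) = 1, μ(53) = -1, μ(55) = 1, μ(57) = 1, μ(58) = 1, μ(59) = -1, μ(61) = -1, μ(62) = 1, μ(65) = 1, μ(66) = -1, μ(67) = -1, μ(69) = 1, μ(70) = -1, μ(71) = -1, μ(73) = -1, μ(74) = 1, μ(77) = 1, μ(78) = -1, μ(79) = -1, μ(82) = 1, μ(83) = -1, μ(85) = 1, μ(86) = 1, μ(87) = 1, μ(89) = -1, μ(91) = 1, μ(93) = 1, μ(94) = 1, μ(95) = 1, μ(97) = -1, μ(101) = -1, μ(102) = -1, μ(103) = -1, μ(105) = -1, μ(106) = 1, μ(107) = -1, μ(109) = -1, μ(110) = -1, μ(111) = 1, μ(113) = -1, μ(114) = -1, μ(115) = 1, μ(118) = 1, μ(119) = 1, μ(122) = 1, μ(123) = 1, μ(127) = -1, μ(129) = 1, μ(130) = -1, μ(131) = -1, μ(133) = 1, μ(134) = 1, μ(137) = -1, μ(138) = -1, μ(139) = -1, μ(141) = 1, μ(142) = 1, μ(143) = 1, μ(145) = 1, μ(146) = 1, μ(149) = -1, μ(151) = -1, μ(154) = -1, with μ = 0 on non-squarefree integers. Summing μ(k)/k for k where μ(k) ≠ 0 gives 774925721037986124275366676266697490065342673242708598/5364750833138837555449767529261714317873456270532298668855 ≈ 0.0001. (PNT ⟺ this sum → 0 as n → ∞.)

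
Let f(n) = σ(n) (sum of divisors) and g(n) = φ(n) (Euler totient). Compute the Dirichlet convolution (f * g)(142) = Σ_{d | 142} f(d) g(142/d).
(σ * φ)(142) = 568

Divisors of 142: [1, 2, 71, 142]. For each d | 142:
  d = 1: σ(1) · φ(142/1) = 1 · 70 = 70
  d = 2: σ(2) · φ(142/2) = 3 · 70 = 210
  d = 71: σ(71) · φ(142/71) = 72 · 1 = 72
  d = 142: σ(142) · φ(142/142) = 216 · 1 = 216
Summing: (σ * φ)(142) = 70 + 210 + 72 + 216 = 568.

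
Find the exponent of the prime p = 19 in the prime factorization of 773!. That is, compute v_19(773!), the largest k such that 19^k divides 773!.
v_19(773!) = 42

Legendre's formula: v_p(n!) = Σ_{k ≥ 1} ⌊n / p^k⌋. For p = 19, n = 773, the terms are:
  ⌊773/19^1⌋ = ⌊773/19⌋ = 40
  ⌊773/19^2⌋ = ⌊773/361⌋ = 2
(the next term ⌊773/19^3⌋ = 0, terminating the sum). Summing: v_19(773!) = 40 + 2 = 42.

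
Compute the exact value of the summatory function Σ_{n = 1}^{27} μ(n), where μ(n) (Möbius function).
Σ_{n ≤ 27} μ(n) = -1

Compute μ(n) for each 1 ≤ n ≤ 27: μ(1) = 1, μ(2) = -1, μ(3) = -1, μ(4) = 0, μ(5) = -1, μ(6) = 1, μ(7) = -1, μ(8) = 0, μ(9) = 0, μ(10) = 1, μ(11) = -1, μ(12) = 0, μ(13) = -1, μ(14) = 1, μ(15) = 1, μ(16) = 0, μ(17) = -1, μ(18) = 0, μ(19) = -1, μ(20) = 0, μ(21) = 1, μ(22) = 1, μ(23) = -1, μ(24) = 0, μ(25) = 0, μ(26) = 1, μ(27) = 0. Summing all 27 values: -1. (Mertens function M(x) = Σ_{n ≤ x} μ(n); on average M(x) should be small (PNT ⟺ M(x) = o(x)).)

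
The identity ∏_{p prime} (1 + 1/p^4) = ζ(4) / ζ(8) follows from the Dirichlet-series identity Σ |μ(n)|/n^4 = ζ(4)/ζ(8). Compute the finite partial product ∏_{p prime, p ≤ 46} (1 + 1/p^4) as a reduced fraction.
∏ = 9797980044774469102330603903164632306176249714317508104704/9089648120265456627180951239843248289566061362769110535625

The primes p ≤ 46 are [2, 3, 5, 7, 11, 13, 17, 19, 23, 29, 31, 37, 41, 43]. For each, (1 + 1/p^4) = (p^4 + 1)/p^4. Multiplying these fractions over p ∈ [2, 3, 5, 7, 11, 13, 17, 19, 23, 29, 31, 37, 41, 43] gives 9797980044774469102330603903164632306176249714317508104704/9089648120265456627180951239843248289566061362769110535625. (In the limit P → ∞ this tends to ζ(4)/ζ(8).)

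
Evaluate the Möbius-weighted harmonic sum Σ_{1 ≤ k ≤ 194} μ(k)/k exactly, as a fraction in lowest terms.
Σ μ(k)/k = -162685145434507819720231919124130110542776026835685412824952315254342218891/10471704020615314823179750081330797558038652774832687274326525057653363714330

Values of μ(k) for 1 ≤ k ≤ 194: μ(1) = 1, μ(2) = -1, μ(3) = -1, μ(5) = -1, μ(6) = 1, μ(7) = -1, μ(10) = 1, μ(11) = -1, μ(13) = -1, μ(14) = 1, μ(15) = 1, μ(17) = -1, μ(19) = -1, μ(21) = 1, μ(22) = 1, μ(23) = -1, μ(26) = 1, μ(29) = -1, μ(30) = -1, μ(31) = -1, μ(33) = 1, μ(34) = 1, μ(35) = 1, μ(37) = -1, μ(38) = 1, μ(39) = 1, μ(41) = -1, μ(42) = -1, μ(43) = -1, μ(46) = 1, μ(47) = -1, μ(51) = 1, μ(53) = -1, μ(55) = 1, μ(57) = 1, μ(58) = 1, μ(59) = -1, μ(61) = -1, μ(62) = 1, μ(65) = 1, μ(66) = -1, μ(67) = -1, μ(69) = 1, μ(70) = -1, μ(71) = -1, μ(73) = -1, μ(74) = 1, μ(77) = 1, μ(78) = -1, μ(79) = -1, μ(82) = 1, μ(83) = -1, μ(85) = 1, μ(86) = 1, μ(87) = 1, μ(89) = -1, μ(91) = 1, μ(93) = 1, μ(94) = 1, μ(95) = 1, μ(97) = -1, μ(101) = -1, μ(102) = -1, μ(103) = -1, μ(105) = -1, μ(106) = 1, μ(107) = -1, μ(109) = -1, μ(110) = -1, μ(111) = 1, μ(113) = -1, μ(114) = -1, μ(115) = 1, μ(118) = 1, μ(119) = 1, μ(122) = 1, μ(123) = 1, μ(127) = -1, μ(129) = 1, μ(130) = -1, μ(131) = -1, μ(133) = 1, μ(134) = 1, μ(137) = -1, μ(138) = -1, μ(139) = -1, μ(141) = 1, μ(142) = 1, μ(143) = 1, μ(145) = 1, μ(146) = 1, μ(149) = -1, μ(151) = -1, μ(154) = -1, μ(155) = 1, μ(157) = -1, μ(158) = 1, μ(159) = 1, μ(161) = 1, μ(163) = -1, μ(165) = -1, μ(166) = 1, μ(167) = -1, μ(170) = -1, μ(173) = -1, μ(174) = -1, μ(177) = 1, μ(178) = 1, μ(179) = -1, μ(181) = -1, μ(182) = -1, μ(183) = 1, μ(185) = 1, μ(186) = -1, μ(187) = 1, μ(190) = -1, μ(191) = -1, μ(193) = -1, μ(194) = 1, with μ = 0 on non-squarefree integers. Summing μ(k)/k for k where μ(k) ≠ 0 gives -162685145434507819720231919124130110542776026835685412824952315254342218891/10471704020615314823179750081330797558038652774832687274326525057653363714330 ≈ -0.0155. (PNT ⟺ this sum → 0 as n → ∞.)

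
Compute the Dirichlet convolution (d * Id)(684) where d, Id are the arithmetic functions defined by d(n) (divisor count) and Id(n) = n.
(d * Id)(684) = 4158

Divisors of 684: [1, 2, 3, 4, 6, 9, 12, 18, 19, 36, 38, 57, 76, 114, 171, 228, 342, 684]. For each d | 684:
  d = 1: d(1) · Id(684/1) = 1 · 684 = 684
  d = 2: d(2) · Id(684/2) = 2 · 342 = 684
  d = 3: d(3) · Id(684/3) = 2 · 228 = 456
  d = 4: d(4) · Id(684/4) = 3 · 171 = 513
  d = 6: d(6) · Id(684/6) = 4 · 114 = 456
  d = 9: d(9) · Id(684/9) = 3 · 76 = 228
  d = 12: d(12) · Id(684/12) = 6 · 57 = 342
  d = 18: d(18) · Id(684/18) = 6 · 38 = 228
  d = 19: d(19) · Id(684/19) = 2 · 36 = 72
  d = 36: d(36) · Id(684/36) = 9 · 19 = 171
  d = 38: d(38) · Id(684/38) = 4 · 18 = 72
  d = 57: d(57) · Id(684/57) = 4 · 12 = 48
  d = 76: d(76) · Id(684/76) = 6 · 9 = 54
  d = 114: d(114) · Id(684/114) = 8 · 6 = 48
  d = 171: d(171) · Id(684/171) = 6 · 4 = 24
  d = 228: d(228) · Id(684/228) = 12 · 3 = 36
  d = 342: d(342) · Id(684/342) = 12 · 2 = 24
  d = 684: d(684) · Id(684/684) = 18 · 1 = 18
Summing: (d * Id)(684) = 684 + 684 + 456 + 513 + 456 + 228 + 342 + 228 + 72 + 171 + 72 + 48 + 54 + 48 + 24 + 36 + 24 + 18 = 4158.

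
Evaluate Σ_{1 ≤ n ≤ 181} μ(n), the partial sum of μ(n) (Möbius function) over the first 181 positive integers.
Σ_{n ≤ 181} μ(n) = -4

Compute μ(n) for each 1 ≤ n ≤ 181: μ(1) = 1, μ(2) = -1, μ(3) = -1, μ(4) = 0, μ(5) = -1, μ(6) = 1, μ(7) = -1, μ(8) = 0, μ(9) = 0, μ(10) = 1, μ(11) = -1, μ(12) = 0, μ(13) = -1, μ(14) = 1, μ(15) = 1, μ(16) = 0, μ(17) = -1, μ(18) = 0, μ(19) = -1, μ(20) = 0, μ(21) = 1, μ(22) = 1, μ(23) = -1, μ(24) = 0, μ(25) = 0, μ(26) = 1, μ(27) = 0, μ(28) = 0, μ(29) = -1, μ(30) = -1, μ(31) = -1, μ(32) = 0, μ(33) = 1, μ(34) = 1, μ(35) = 1, μ(36) = 0, μ(37) = -1, μ(38) = 1, μ(39) = 1, μ(40) = 0, μ(41) = -1, μ(42) = -1, μ(43) = -1, μ(44) = 0, μ(45) = 0, μ(46) = 1, μ(47) = -1, μ(48) = 0, μ(49) = 0, μ(50) = 0, μ(51) = 1, μ(52) = 0, μ(53) = -1, μ(54) = 0, μ(55) = 1, μ(56) = 0, μ(57) = 1, μ(58) = 1, μ(59) = -1, μ(60) = 0, μ(61) = -1, μ(62) = 1, μ(63) = 0, μ(64) = 0, μ(65) = 1, μ(66) = -1, μ(67) = -1, μ(68) = 0, μ(69) = 1, μ(70) = -1, μ(71) = -1, μ(72) = 0, μ(73) = -1, μ(74) = 1, μ(75) = 0, μ(76) = 0, μ(77) = 1, μ(78) = -1, μ(79) = -1, μ(80) = 0, μ(81) = 0, μ(82) = 1, μ(83) = -1, μ(84) = 0, μ(85) = 1, μ(86) = 1, μ(87) = 1, μ(88) = 0, μ(89) = -1, μ(90) = 0, μ(91) = 1, μ(92) = 0, μ(93) = 1, μ(94) = 1, μ(95) = 1, μ(96) = 0, μ(97) = -1, μ(98) = 0, μ(99) = 0, μ(100) = 0, μ(101) = -1, μ(102) = -1, μ(103) = -1, μ(104) = 0, μ(105) = -1, μ(106) = 1, μ(107) = -1, μ(108) = 0, μ(109) = -1, μ(110) = -1, μ(111) = 1, μ(112) = 0, μ(113) = -1, μ(114) = -1, μ(115) = 1, μ(116) = 0, μ(117) = 0, μ(118) = 1, μ(119) = 1, μ(120) = 0, μ(121) = 0, μ(122) = 1, μ(123) = 1, μ(124) = 0, μ(125) = 0, μ(126) = 0, μ(127) = -1, μ(128) = 0, μ(129) = 1, μ(130) = -1, μ(131) = -1, μ(132) = 0, μ(133) = 1, μ(134) = 1, μ(135) = 0, μ(136) = 0, μ(137) = -1, μ(138) = -1, μ(139) = -1, μ(140) = 0, μ(141) = 1, μ(142) = 1, μ(143) = 1, μ(144) = 0, μ(145) = 1, μ(146) = 1, μ(147) = 0, μ(148) = 0, μ(149) = -1, μ(150) = 0, μ(151) = -1, μ(152) = 0, μ(153) = 0, μ(154) = -1, μ(155) = 1, μ(156) = 0, μ(157) = -1, μ(158) = 1, μ(159) = 1, μ(160) = 0, μ(161) = 1, μ(162) = 0, μ(163) = -1, μ(164) = 0, μ(165) = -1, μ(166) = 1, μ(167) = -1, μ(168) = 0, μ(169) = 0, μ(170) = -1, μ(171) = 0, μ(172) = 0, μ(173) = -1, μ(174) = -1, μ(175) = 0, μ(176) = 0, μ(177) = 1, μ(178) = 1, μ(179) = -1, μ(180) = 0, μ(181) = -1. Summing all 181 values: -4. (Mertens function M(x) = Σ_{n ≤ x} μ(n); on average M(x) should be small (PNT ⟺ M(x) = o(x)).)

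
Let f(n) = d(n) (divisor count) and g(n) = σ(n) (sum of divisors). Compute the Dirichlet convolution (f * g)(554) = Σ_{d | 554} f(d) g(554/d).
(d * σ)(554) = 1400

Divisors of 554: [1, 2, 277, 554]. For each d | 554:
  d = 1: d(1) · σ(554/1) = 1 · 834 = 834
  d = 2: d(2) · σ(554/2) = 2 · 278 = 556
  d = 277: d(277) · σ(554/277) = 2 · 3 = 6
  d = 554: d(554) · σ(554/554) = 4 · 1 = 4
Summing: (d * σ)(554) = 834 + 556 + 6 + 4 = 1400.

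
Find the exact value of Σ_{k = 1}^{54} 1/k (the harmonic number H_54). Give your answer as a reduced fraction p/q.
H_54 = 250503836021181200128409/54749786241679275146400

Direct summation: H_54 = 1 + 1/2 + ... + 1/54. The least common denominator is lcm(1, ..., 54) = 164249358725037825439200; over this denominator the numerator is 164249358725037825439200 + 82124679362518912719600 + 54749786241679275146400 + 41062339681259456359800 + 32849871745007565087840 + 27374893120839637573200 + 23464194103576832205600 + 20531169840629728179900 + 18249928747226425048800 + 16424935872503782543920 + 14931759884094347767200 + 13687446560419818786600 + 12634566055772140418400 + 11732097051788416102800 + 10949957248335855029280 + 10265584920314864089950 + 9661726983825754437600 + 9124964373613212524400 + 8644703090791464496800 + 8212467936251891271960 + 7821398034525610735200 + 7465879942047173883600 + 7141276466305992410400 + 6843723280209909393300 + 6569974349001513017568 + 6317283027886070209200 + 6083309582408808349600 + 5866048525894208051400 + 5663770990518545704800 + 5474978624167927514640 + 5298366410485091143200 + 5132792460157432044975 + 4977253294698115922400 + 4830863491912877218800 + 4692838820715366441120 + 4562482186806606262200 + 4439171857433454741600 + 4322351545395732248400 + 4211522018590713472800 + 4106233968125945635980 + 4006081920122873791200 + 3910699017262805367600 + 3819752528489251754400 + 3732939971023586941800 + 3649985749445285009760 + 3570638233152996205200 + 3494667206915698413600 + 3421861640104954696650 + 3352027729082404600800 + 3284987174500756508784 + 3220575661275251479200 + 3158641513943035104600 + 3099044504245996706400 + 3041654791204404174800 = 751511508063543600385227, so H_54 = 751511508063543600385227/164249358725037825439200; reducing by gcd(751511508063543600385227, 164249358725037825439200) = 3 gives 250503836021181200128409/54749786241679275146400 ≈ 4.57543. (The PNT-adjacent estimate ln(54) + γ ≈ 4.56620 matches within O(1/n).)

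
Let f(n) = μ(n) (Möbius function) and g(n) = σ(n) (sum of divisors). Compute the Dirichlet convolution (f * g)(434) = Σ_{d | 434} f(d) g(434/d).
(μ * σ)(434) = 434

Divisors of 434: [1, 2, 7, 14, 31, 62, 217, 434]. For each d | 434:
  d = 1: μ(1) · σ(434/1) = 1 · 768 = 768
  d = 2: μ(2) · σ(434/2) = -1 · 256 = -256
  d = 7: μ(7) · σ(434/7) = -1 · 96 = -96
  d = 14: μ(14) · σ(434/14) = 1 · 32 = 32
  d = 31: μ(31) · σ(434/31) = -1 · 24 = -24
  d = 62: μ(62) · σ(434/62) = 1 · 8 = 8
  d = 217: μ(217) · σ(434/217) = 1 · 3 = 3
  d = 434: μ(434) · σ(434/434) = -1 · 1 = -1
Summing: (μ * σ)(434) = 768 + -256 + -96 + 32 + -24 + 8 + 3 + -1 = 434.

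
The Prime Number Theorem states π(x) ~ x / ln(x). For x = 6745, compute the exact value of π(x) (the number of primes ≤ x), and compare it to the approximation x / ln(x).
π(6745) = 869;  x/ln(x) ≈ 765.04;  relative error ≈ 11.96%.

Directly count primes up to 6745: π(6745) = 869. The PNT approximation gives 6745/ln(6745) ≈ 6745/8.81656 ≈ 765.04. Relative error (π(x) − x/ln(x)) / π(x) ≈ 11.96%; the approximation is known to undercount slightly (Li(x) is a better estimate).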